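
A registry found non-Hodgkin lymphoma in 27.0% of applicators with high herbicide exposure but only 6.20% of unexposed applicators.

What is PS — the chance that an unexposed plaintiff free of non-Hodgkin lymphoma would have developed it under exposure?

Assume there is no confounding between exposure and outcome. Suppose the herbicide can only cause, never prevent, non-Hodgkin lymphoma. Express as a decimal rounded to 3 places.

p₁ = 0.27, p₀ = 0.062.
Under exogeneity and monotonicity, PS = (p₁ − p₀) / (1 − p₀).
PS = (0.27 − 0.062) / (1 − 0.062) = 0.208 / 0.938 ≈ 0.2217

PS ≈ 0.222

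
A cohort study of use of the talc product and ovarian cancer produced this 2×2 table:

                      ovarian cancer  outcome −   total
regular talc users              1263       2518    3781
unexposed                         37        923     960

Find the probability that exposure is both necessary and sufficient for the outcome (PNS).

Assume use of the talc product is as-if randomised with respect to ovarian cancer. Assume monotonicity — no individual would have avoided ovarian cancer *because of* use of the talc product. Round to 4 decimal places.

p₁ = P(outcome | exposed) = 1263/3781 = 0.33404
p₀ = P(outcome | unexposed) = 37/960 = 0.038542
Under exogeneity and monotonicity, PNS = p₁ − p₀.
PNS = 0.33404 − 0.038542 = 0.2955

PNS ≈ 0.2955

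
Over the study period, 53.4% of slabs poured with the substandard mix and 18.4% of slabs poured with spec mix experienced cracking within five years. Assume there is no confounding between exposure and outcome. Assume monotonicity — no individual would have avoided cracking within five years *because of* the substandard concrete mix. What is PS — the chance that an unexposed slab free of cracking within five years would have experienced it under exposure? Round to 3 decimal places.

PS ≈ 0.429

p₁ = 0.534, p₀ = 0.184.
Under exogeneity and monotonicity, PS = (p₁ − p₀) / (1 − p₀).
PS = (0.534 − 0.184) / (1 − 0.184) = 0.35 / 0.816 ≈ 0.4289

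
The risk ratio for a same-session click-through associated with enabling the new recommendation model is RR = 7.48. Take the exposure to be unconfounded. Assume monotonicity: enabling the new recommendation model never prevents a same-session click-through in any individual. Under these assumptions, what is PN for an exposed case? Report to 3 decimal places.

Under exogeneity and monotonicity, PN = (RR − 1) / RR = 1 − 1/RR.
PN = (7.48 − 1) / 7.48 = 6.48 / 7.48 ≈ 0.8663

PN ≈ 0.866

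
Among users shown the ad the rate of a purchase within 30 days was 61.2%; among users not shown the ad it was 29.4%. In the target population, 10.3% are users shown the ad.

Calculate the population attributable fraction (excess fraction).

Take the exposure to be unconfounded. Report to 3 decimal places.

PAF ≈ 0.100

p₁ = 0.612, p₀ = 0.294.
Overall risk P(Y=1) = π·p₁ + (1−π)·p₀ = 0.103×0.612 + 0.897×0.294 = 0.32675.
Under exogeneity, PAF = [P(Y=1) − p₀] / P(Y=1).
PAF = (0.32675 − 0.294) / 0.32675 ≈ 0.1002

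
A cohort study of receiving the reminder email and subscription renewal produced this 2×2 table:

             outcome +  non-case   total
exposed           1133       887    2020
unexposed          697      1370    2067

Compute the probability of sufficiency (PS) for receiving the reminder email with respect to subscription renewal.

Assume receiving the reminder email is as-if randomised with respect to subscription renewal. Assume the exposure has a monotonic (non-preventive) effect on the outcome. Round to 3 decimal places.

p₁ = P(outcome | exposed) = 1133/2020 = 0.56089
p₀ = P(outcome | unexposed) = 697/2067 = 0.3372
Under exogeneity and monotonicity, PS = (p₁ − p₀) / (1 − p₀).
PS = (0.56089 − 0.3372) / (1 − 0.3372) = 0.22369 / 0.6628 ≈ 0.3375

PS ≈ 0.337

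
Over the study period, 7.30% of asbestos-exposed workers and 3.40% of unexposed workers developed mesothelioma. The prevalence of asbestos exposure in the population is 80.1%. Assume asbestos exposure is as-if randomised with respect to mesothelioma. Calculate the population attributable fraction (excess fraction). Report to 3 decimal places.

PAF ≈ 0.479

p₁ = 0.073, p₀ = 0.034.
Overall risk P(Y=1) = π·p₁ + (1−π)·p₀ = 0.801×0.073 + 0.199×0.034 = 0.065239.
Under exogeneity, PAF = [P(Y=1) − p₀] / P(Y=1).
PAF = (0.065239 − 0.034) / 0.065239 ≈ 0.4788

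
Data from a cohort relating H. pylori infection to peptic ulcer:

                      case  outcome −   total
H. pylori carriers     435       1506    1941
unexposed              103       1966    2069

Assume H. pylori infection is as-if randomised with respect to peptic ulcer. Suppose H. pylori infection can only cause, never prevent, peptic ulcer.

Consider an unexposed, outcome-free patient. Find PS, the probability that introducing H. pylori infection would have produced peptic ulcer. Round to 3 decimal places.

p₁ = P(outcome | exposed) = 435/1941 = 0.22411
p₀ = P(outcome | unexposed) = 103/2069 = 0.049783
Under exogeneity and monotonicity, PS = (p₁ − p₀) / (1 − p₀).
PS = (0.22411 − 0.049783) / (1 − 0.049783) = 0.17433 / 0.95022 ≈ 0.1835

PS ≈ 0.183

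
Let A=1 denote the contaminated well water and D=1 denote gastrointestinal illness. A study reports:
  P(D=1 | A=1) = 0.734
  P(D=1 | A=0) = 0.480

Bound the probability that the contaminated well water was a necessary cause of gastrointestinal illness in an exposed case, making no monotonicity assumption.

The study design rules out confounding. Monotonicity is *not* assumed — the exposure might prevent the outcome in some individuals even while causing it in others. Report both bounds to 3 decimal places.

0.346 ≤ PN ≤ 0.708

Let p₁ = 0.734, p₀ = 0.48.
Under exogeneity alone the bounds on PN are max{0,(p₁−p₀)/p₁} ≤ PN ≤ min{1,(1−p₀)/p₁}.
  lower = (p₁ − p₀)/p₁ = 0.254 / 0.734 ≈ 0.3460
  upper = min{1, (1 − p₀)/p₁} = 0.52 / 0.734 ≈ 0.7084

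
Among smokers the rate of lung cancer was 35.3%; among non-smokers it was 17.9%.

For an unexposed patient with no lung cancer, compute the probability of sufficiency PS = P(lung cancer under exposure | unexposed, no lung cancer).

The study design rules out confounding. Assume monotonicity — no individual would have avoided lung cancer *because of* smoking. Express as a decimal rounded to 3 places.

PS ≈ 0.212

p₁ = 0.353, p₀ = 0.179.
Under exogeneity and monotonicity, PS = (p₁ − p₀) / (1 − p₀).
PS = (0.353 − 0.179) / (1 − 0.179) = 0.174 / 0.821 ≈ 0.2119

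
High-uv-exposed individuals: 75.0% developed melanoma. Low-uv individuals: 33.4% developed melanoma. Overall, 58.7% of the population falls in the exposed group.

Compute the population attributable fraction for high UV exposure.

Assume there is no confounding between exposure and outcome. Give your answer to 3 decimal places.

PAF ≈ 0.422

p₁ = 0.75, p₀ = 0.334.
Overall risk P(Y=1) = π·p₁ + (1−π)·p₀ = 0.587×0.75 + 0.413×0.334 = 0.57819.
Under exogeneity, PAF = [P(Y=1) − p₀] / P(Y=1).
PAF = (0.57819 − 0.334) / 0.57819 ≈ 0.4223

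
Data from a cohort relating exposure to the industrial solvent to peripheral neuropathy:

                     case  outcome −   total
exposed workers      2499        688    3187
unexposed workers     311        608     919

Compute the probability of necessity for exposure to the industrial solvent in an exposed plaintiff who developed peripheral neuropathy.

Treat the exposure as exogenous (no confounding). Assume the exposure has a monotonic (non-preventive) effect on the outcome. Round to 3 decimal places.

p₁ = P(outcome | exposed) = 2499/3187 = 0.78412
p₀ = P(outcome | unexposed) = 311/919 = 0.33841
Under exogeneity and monotonicity, PN = (p₁ − p₀) / p₁.
PN = (0.78412 − 0.33841) / 0.78412 = 0.44571 / 0.78412 ≈ 0.5684

PN ≈ 0.568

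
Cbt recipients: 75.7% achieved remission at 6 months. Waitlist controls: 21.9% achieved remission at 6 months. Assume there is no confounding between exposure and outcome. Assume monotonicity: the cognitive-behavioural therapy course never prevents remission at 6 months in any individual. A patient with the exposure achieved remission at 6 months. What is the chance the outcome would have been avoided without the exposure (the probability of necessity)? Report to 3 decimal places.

p₁ = 0.757, p₀ = 0.219.
Under exogeneity and monotonicity, PN = (p₁ − p₀) / p₁.
PN = (0.757 − 0.219) / 0.757 = 0.538 / 0.757 ≈ 0.7107

PN ≈ 0.711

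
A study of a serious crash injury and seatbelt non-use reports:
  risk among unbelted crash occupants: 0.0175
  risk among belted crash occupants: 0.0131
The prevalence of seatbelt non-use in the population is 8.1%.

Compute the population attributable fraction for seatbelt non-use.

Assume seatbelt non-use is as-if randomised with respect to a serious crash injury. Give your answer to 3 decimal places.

Let p₁ = 0.0175, p₀ = 0.0131.
Overall risk P(Y=1) = π·p₁ + (1−π)·p₀ = 0.081×0.0175 + 0.919×0.0131 = 0.013456.
Under exogeneity, PAF = [P(Y=1) − p₀] / P(Y=1).
PAF = (0.013456 − 0.0131) / 0.013456 ≈ 0.0265

PAF ≈ 0.026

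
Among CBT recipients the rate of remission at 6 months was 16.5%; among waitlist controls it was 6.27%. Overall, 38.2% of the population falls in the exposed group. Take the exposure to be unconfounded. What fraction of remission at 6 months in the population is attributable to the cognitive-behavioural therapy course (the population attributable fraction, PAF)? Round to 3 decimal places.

p₁ = 0.165, p₀ = 0.0627.
Overall risk P(Y=1) = π·p₁ + (1−π)·p₀ = 0.382×0.165 + 0.618×0.0627 = 0.10178.
Under exogeneity, PAF = [P(Y=1) − p₀] / P(Y=1).
PAF = (0.10178 − 0.0627) / 0.10178 ≈ 0.3840

PAF ≈ 0.384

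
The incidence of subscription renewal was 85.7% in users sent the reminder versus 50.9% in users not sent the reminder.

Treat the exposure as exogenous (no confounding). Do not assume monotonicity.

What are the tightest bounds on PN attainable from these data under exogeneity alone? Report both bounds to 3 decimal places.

p₁ = 0.857, p₀ = 0.509.
Under exogeneity alone the bounds on PN are max{0,(p₁−p₀)/p₁} ≤ PN ≤ min{1,(1−p₀)/p₁}.
  lower = (p₁ − p₀)/p₁ = 0.348 / 0.857 ≈ 0.4061
  upper = min{1, (1 − p₀)/p₁} = 0.491 / 0.857 ≈ 0.5729

0.406 ≤ PN ≤ 0.573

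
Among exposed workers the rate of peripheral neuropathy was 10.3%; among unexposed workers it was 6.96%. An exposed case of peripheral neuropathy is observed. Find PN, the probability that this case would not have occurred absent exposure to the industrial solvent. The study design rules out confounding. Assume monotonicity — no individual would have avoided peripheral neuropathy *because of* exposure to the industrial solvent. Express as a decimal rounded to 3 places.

PN ≈ 0.324

p₁ = 0.103, p₀ = 0.0696.
Under exogeneity and monotonicity, PN = (p₁ − p₀) / p₁.
PN = (0.103 − 0.0696) / 0.103 = 0.0334 / 0.103 ≈ 0.3243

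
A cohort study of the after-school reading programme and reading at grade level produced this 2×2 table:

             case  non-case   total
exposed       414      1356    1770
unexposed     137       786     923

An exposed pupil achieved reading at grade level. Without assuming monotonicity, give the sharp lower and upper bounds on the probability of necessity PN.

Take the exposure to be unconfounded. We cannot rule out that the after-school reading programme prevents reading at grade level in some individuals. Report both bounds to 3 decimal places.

0.365 ≤ PN ≤ 1.000

p₁ = P(outcome | exposed) = 414/1770 = 0.2339
p₀ = P(outcome | unexposed) = 137/923 = 0.14843
Under exogeneity alone the bounds on PN are max{0,(p₁−p₀)/p₁} ≤ PN ≤ min{1,(1−p₀)/p₁}.
  lower = (p₁ − p₀)/p₁ = 0.085469 / 0.2339 ≈ 0.3654
  upper = min{1, (1 − p₀)/p₁} = 0.85157 / 0.2339 ≈ 3.6408 → capped at 1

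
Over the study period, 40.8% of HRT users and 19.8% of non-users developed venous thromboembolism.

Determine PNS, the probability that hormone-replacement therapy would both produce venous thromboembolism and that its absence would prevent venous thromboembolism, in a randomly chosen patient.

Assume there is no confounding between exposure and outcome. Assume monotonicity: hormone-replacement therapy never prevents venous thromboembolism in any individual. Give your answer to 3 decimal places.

PNS ≈ 0.210

p₁ = 0.408, p₀ = 0.198.
Under exogeneity and monotonicity, PNS = p₁ − p₀.
PNS = 0.408 − 0.198 = 0.21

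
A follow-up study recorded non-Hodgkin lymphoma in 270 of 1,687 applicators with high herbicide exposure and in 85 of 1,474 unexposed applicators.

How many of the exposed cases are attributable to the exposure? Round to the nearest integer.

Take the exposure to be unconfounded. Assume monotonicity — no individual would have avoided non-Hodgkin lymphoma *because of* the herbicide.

about 173 cases

p₁ = P(outcome | exposed) = 270/1687 = 0.16005
p₀ = P(outcome | unexposed) = 85/1474 = 0.057666
PN = (p₁ − p₀)/p₁ = (0.16005 − 0.057666) / 0.16005 ≈ 0.63969.
Attributable cases ≈ PN × (exposed cases) = 0.63969 × 270 ≈ 172.72.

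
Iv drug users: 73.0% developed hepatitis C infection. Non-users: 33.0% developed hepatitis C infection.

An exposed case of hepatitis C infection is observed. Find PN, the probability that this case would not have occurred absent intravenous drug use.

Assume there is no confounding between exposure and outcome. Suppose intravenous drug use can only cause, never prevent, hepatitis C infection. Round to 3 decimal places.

p₁ = 0.73, p₀ = 0.33.
Under exogeneity and monotonicity, PN = (p₁ − p₀) / p₁.
PN = (0.73 − 0.33) / 0.73 = 0.4 / 0.73 ≈ 0.5479

PN ≈ 0.548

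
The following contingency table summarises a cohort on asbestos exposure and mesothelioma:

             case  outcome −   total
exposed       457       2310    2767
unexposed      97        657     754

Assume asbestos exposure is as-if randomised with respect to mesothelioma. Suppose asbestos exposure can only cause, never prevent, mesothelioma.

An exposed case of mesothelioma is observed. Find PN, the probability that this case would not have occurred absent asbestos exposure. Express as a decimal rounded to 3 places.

p₁ = P(outcome | exposed) = 457/2767 = 0.16516
p₀ = P(outcome | unexposed) = 97/754 = 0.12865
Under exogeneity and monotonicity, PN = (p₁ − p₀)/p₁.
PN = (0.16516 − 0.12865) / 0.16516 ≈ 0.2211

PN ≈ 0.221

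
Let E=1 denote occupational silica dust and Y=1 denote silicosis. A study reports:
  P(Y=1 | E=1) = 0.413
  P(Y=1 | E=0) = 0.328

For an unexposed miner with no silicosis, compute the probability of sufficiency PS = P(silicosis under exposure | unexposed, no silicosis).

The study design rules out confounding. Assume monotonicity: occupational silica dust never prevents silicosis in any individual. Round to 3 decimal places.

Let p₁ = 0.413, p₀ = 0.328.
Under exogeneity and monotonicity, PS = (p₁ − p₀) / (1 − p₀).
PS = (0.413 − 0.328) / (1 − 0.328) = 0.085 / 0.672 ≈ 0.1265

PS ≈ 0.126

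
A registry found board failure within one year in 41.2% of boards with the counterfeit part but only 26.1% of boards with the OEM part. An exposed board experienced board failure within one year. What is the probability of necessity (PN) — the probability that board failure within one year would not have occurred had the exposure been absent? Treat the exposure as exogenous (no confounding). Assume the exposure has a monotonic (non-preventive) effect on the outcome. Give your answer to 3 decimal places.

p₁ = 0.412, p₀ = 0.261.
Under exogeneity and monotonicity, PN = (p₁ − p₀) / p₁.
PN = (0.412 − 0.261) / 0.412 = 0.151 / 0.412 ≈ 0.3665

PN ≈ 0.367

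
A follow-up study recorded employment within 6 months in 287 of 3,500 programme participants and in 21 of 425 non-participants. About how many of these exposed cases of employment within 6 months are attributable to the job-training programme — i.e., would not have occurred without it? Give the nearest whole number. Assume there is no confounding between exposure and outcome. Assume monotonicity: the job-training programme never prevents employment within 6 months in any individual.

about 114 cases

p₁ = P(outcome | exposed) = 287/3500 = 0.082
p₀ = P(outcome | unexposed) = 21/425 = 0.049412
PN = (p₁ − p₀)/p₁ = (0.082 − 0.049412) / 0.082 ≈ 0.39742.
Attributable cases ≈ PN × (exposed cases) = 0.39742 × 287 ≈ 114.06.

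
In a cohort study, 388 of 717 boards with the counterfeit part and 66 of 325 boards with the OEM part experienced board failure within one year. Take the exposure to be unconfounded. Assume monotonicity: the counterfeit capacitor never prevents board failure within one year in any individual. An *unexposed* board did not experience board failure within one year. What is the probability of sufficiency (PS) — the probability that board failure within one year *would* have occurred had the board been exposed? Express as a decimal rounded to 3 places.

p₁ = P(outcome | exposed) = 388/717 = 0.54114
p₀ = P(outcome | unexposed) = 66/325 = 0.20308
Under exogeneity and monotonicity, PS = (p₁ − p₀) / (1 − p₀).
PS = (0.54114 − 0.20308) / (1 − 0.20308) = 0.33807 / 0.79692 ≈ 0.4242

PS ≈ 0.424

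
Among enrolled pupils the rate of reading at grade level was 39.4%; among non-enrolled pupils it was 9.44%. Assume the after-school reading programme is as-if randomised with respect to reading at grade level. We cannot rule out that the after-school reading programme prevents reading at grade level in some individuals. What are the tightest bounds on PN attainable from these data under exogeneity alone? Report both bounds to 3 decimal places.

p₁ = 0.394, p₀ = 0.0944.
Under exogeneity alone the bounds on PN are max{0,(p₁−p₀)/p₁} ≤ PN ≤ min{1,(1−p₀)/p₁}.
  lower = (p₁ − p₀)/p₁ = 0.2996 / 0.394 ≈ 0.7604
  upper = min{1, (1 − p₀)/p₁} = 0.9056 / 0.394 ≈ 2.2985 → capped at 1

0.760 ≤ PN ≤ 1.000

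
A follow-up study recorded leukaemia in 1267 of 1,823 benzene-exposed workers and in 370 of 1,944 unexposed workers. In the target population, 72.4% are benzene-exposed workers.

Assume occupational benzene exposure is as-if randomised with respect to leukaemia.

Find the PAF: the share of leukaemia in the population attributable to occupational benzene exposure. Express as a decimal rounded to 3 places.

PAF ≈ 0.658

p₁ = P(outcome | exposed) = 1267/1823 = 0.69501
p₀ = P(outcome | unexposed) = 370/1944 = 0.19033
Overall risk P(Y=1) = π·p₁ + (1−π)·p₀ = 0.724×0.69501 + 0.276×0.19033 = 0.55572.
Under exogeneity, PAF = [P(Y=1) − p₀] / P(Y=1).
PAF = (0.55572 − 0.19033) / 0.55572 ≈ 0.6575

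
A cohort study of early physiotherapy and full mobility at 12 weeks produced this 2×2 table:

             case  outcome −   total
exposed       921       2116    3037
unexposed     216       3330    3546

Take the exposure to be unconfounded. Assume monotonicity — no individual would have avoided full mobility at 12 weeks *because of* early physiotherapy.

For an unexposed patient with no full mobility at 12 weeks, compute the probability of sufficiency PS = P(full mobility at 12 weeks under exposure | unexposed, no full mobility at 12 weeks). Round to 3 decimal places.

p₁ = P(outcome | exposed) = 921/3037 = 0.30326
p₀ = P(outcome | unexposed) = 216/3546 = 0.060914
Under exogeneity and monotonicity, PS = (p₁ − p₀)/(1 − p₀).
PS = (0.30326 − 0.060914) / 0.93909 ≈ 0.2581

PS ≈ 0.258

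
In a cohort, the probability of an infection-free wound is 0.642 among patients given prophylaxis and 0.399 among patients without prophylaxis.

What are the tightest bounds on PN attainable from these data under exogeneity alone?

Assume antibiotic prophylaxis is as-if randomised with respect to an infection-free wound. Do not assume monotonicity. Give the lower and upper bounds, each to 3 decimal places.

0.379 ≤ PN ≤ 0.936

Let p₁ = 0.642, p₀ = 0.399.
Under exogeneity alone the bounds on PN are max{0,(p₁−p₀)/p₁} ≤ PN ≤ min{1,(1−p₀)/p₁}.
  lower = (p₁ − p₀)/p₁ = 0.243 / 0.642 ≈ 0.3785
  upper = min{1, (1 − p₀)/p₁} = 0.601 / 0.642 ≈ 0.9361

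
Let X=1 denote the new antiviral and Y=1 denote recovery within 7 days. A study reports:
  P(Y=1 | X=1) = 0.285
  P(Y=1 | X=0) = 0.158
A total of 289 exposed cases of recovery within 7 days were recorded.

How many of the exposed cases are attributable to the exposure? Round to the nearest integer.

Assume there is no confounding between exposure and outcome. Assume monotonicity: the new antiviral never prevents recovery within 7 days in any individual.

about 129 cases

Let p₁ = 0.285, p₀ = 0.158.
PN = (p₁ − p₀)/p₁ = (0.285 − 0.158) / 0.285 ≈ 0.44561.
Attributable cases ≈ PN × (exposed cases) = 0.44561 × 289 ≈ 128.78.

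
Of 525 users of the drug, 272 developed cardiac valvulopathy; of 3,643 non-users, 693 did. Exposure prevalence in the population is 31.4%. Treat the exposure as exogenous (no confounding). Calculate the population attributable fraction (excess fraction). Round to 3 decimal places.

PAF ≈ 0.351

p₁ = P(outcome | exposed) = 272/525 = 0.5181
p₀ = P(outcome | unexposed) = 693/3643 = 0.19023
Overall risk P(Y=1) = π·p₁ + (1−π)·p₀ = 0.314×0.5181 + 0.686×0.19023 = 0.29318.
Under exogeneity, PAF = [P(Y=1) − p₀] / P(Y=1).
PAF = (0.29318 − 0.19023) / 0.29318 ≈ 0.3512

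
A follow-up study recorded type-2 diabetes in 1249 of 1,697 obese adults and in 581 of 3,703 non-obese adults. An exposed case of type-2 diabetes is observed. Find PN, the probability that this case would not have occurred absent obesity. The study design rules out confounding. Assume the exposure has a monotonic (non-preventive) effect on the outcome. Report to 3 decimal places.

p₁ = P(outcome | exposed) = 1249/1697 = 0.736
p₀ = P(outcome | unexposed) = 581/3703 = 0.1569
Under exogeneity and monotonicity, PN = (p₁ − p₀) / p₁.
PN = (0.736 − 0.1569) / 0.736 = 0.5791 / 0.736 ≈ 0.7868

PN ≈ 0.787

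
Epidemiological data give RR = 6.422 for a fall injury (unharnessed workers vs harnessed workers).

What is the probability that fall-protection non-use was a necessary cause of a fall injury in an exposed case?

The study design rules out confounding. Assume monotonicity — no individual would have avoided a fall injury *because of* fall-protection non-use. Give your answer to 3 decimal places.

Under exogeneity and monotonicity, PN = (RR − 1) / RR = 1 − 1/RR.
PN = (6.422 − 1) / 6.422 = 5.422 / 6.422 ≈ 0.8443

PN ≈ 0.844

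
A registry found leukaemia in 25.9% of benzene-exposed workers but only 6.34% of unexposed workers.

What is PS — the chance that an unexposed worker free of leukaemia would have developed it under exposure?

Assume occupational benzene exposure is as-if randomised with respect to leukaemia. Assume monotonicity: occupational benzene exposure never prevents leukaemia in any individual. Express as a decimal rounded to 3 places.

PS ≈ 0.209

p₁ = 0.259, p₀ = 0.0634.
Under exogeneity and monotonicity, PS = (p₁ − p₀) / (1 − p₀).
PS = (0.259 − 0.0634) / (1 − 0.0634) = 0.1956 / 0.9366 ≈ 0.2088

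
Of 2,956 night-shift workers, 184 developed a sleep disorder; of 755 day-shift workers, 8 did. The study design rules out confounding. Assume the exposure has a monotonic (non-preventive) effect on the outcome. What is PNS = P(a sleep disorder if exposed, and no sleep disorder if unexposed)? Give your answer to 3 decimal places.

p₁ = P(outcome | exposed) = 184/2956 = 0.062246
p₀ = P(outcome | unexposed) = 8/755 = 0.010596
Under exogeneity and monotonicity, PNS = p₁ − p₀.
PNS = 0.062246 − 0.010596 = 0.05165

PNS ≈ 0.052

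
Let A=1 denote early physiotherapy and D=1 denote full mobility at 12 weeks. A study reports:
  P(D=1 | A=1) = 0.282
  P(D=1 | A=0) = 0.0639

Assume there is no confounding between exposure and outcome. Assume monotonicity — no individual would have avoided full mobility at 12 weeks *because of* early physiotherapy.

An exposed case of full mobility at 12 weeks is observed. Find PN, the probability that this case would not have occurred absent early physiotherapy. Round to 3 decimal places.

PN ≈ 0.773

Let p₁ = 0.282, p₀ = 0.0639.
Under exogeneity and monotonicity, PN = (p₁ − p₀) / p₁.
PN = (0.282 − 0.0639) / 0.282 = 0.2181 / 0.282 ≈ 0.7734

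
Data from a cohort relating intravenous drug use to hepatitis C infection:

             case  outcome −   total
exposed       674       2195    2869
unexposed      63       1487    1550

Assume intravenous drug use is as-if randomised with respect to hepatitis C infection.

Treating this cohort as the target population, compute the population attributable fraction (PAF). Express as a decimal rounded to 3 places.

PAF ≈ 0.756

p₁ = P(outcome | exposed) = 674/2869 = 0.23493
p₀ = P(outcome | unexposed) = 63/1550 = 0.040645
Exposure prevalence π = 2869/4419 = 0.64924; overall risk P(Y=1) = 0.16678.
Under exogeneity, PAF = [P(Y=1) − p₀]/P(Y=1).
PAF = (0.16678 − 0.040645) / 0.16678 ≈ 0.7563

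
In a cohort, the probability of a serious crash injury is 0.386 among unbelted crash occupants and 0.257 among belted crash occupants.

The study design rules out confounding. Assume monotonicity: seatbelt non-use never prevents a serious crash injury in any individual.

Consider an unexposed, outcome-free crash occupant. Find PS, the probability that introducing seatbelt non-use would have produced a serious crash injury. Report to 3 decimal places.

PS ≈ 0.174

Let p₁ = 0.386, p₀ = 0.257.
Under exogeneity and monotonicity, PS = (p₁ − p₀) / (1 − p₀).
PS = (0.386 − 0.257) / (1 − 0.257) = 0.129 / 0.743 ≈ 0.1736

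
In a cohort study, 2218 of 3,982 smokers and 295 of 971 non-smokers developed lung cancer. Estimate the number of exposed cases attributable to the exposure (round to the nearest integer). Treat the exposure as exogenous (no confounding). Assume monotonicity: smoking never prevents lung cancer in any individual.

about 1008 cases

p₁ = P(outcome | exposed) = 2218/3982 = 0.55701
p₀ = P(outcome | unexposed) = 295/971 = 0.30381
PN = (p₁ − p₀)/p₁ = (0.55701 − 0.30381) / 0.55701 ≈ 0.45457.
Attributable cases ≈ PN × (exposed cases) = 0.45457 × 2218 ≈ 1008.23.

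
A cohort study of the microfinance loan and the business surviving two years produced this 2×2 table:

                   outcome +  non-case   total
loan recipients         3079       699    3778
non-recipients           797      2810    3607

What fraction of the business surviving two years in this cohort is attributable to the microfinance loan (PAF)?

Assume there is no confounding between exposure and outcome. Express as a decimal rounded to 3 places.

PAF ≈ 0.579

p₁ = P(outcome | exposed) = 3079/3778 = 0.81498
p₀ = P(outcome | unexposed) = 797/3607 = 0.22096
Exposure prevalence π = 3778/7385 = 0.51158; overall risk P(Y=1) = 0.52485.
Under exogeneity, PAF = [P(Y=1) − p₀]/P(Y=1).
PAF = (0.52485 − 0.22096) / 0.52485 ≈ 0.5790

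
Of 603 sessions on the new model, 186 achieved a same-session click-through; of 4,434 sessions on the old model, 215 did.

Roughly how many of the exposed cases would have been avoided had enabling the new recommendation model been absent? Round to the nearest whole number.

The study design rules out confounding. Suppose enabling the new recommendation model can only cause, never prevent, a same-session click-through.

p₁ = P(outcome | exposed) = 186/603 = 0.30846
p₀ = P(outcome | unexposed) = 215/4434 = 0.048489
PN = (p₁ − p₀)/p₁ = (0.30846 − 0.048489) / 0.30846 ≈ 0.84280.
Attributable cases ≈ PN × (exposed cases) = 0.84280 × 186 ≈ 156.76.

about 157 cases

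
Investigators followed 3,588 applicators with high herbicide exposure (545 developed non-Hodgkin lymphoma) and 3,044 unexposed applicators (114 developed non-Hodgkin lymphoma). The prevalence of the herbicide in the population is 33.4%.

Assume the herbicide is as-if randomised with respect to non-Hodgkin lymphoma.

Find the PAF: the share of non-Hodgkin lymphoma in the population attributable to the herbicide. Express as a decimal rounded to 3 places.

PAF ≈ 0.505

p₁ = P(outcome | exposed) = 545/3588 = 0.1519
p₀ = P(outcome | unexposed) = 114/3044 = 0.037451
Overall risk P(Y=1) = π·p₁ + (1−π)·p₀ = 0.334×0.1519 + 0.666×0.037451 = 0.075675.
Under exogeneity, PAF = [P(Y=1) − p₀] / P(Y=1).
PAF = (0.075675 − 0.037451) / 0.075675 ≈ 0.5051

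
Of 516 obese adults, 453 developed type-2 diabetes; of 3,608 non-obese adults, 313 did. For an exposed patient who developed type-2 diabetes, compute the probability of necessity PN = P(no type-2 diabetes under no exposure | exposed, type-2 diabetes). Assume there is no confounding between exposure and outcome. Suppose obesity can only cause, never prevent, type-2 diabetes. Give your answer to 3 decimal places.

PN ≈ 0.901

p₁ = P(outcome | exposed) = 453/516 = 0.87791
p₀ = P(outcome | unexposed) = 313/3608 = 0.086752
Under exogeneity and monotonicity, PN = (p₁ − p₀) / p₁.
PN = (0.87791 − 0.086752) / 0.87791 = 0.79116 / 0.87791 ≈ 0.9012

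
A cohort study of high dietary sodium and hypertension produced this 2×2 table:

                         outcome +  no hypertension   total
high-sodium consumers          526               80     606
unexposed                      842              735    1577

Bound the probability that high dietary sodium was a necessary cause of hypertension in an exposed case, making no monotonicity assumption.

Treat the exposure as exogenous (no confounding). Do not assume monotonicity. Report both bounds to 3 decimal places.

p₁ = P(outcome | exposed) = 526/606 = 0.86799
p₀ = P(outcome | unexposed) = 842/1577 = 0.53393
Under exogeneity alone the bounds on PN are max{0,(p₁−p₀)/p₁} ≤ PN ≤ min{1,(1−p₀)/p₁}.
  lower = (p₁ − p₀)/p₁ = 0.33406 / 0.86799 ≈ 0.3849
  upper = min{1, (1 − p₀)/p₁} = 0.46607 / 0.86799 ≈ 0.5370

0.385 ≤ PN ≤ 0.537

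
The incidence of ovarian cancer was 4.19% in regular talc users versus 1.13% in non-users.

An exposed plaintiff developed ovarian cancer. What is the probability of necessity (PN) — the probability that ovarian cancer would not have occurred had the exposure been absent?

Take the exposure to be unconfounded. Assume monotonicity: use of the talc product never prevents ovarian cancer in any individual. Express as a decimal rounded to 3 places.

p₁ = 0.0419, p₀ = 0.0113.
Under exogeneity and monotonicity, PN = (p₁ − p₀) / p₁.
PN = (0.0419 − 0.0113) / 0.0419 = 0.0306 / 0.0419 ≈ 0.7303

PN ≈ 0.730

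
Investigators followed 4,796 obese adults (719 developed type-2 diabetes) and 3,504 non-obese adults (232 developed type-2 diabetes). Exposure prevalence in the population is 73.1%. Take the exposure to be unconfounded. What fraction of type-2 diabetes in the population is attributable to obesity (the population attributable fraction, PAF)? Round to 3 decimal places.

p₁ = P(outcome | exposed) = 719/4796 = 0.14992
p₀ = P(outcome | unexposed) = 232/3504 = 0.06621
Overall risk P(Y=1) = π·p₁ + (1−π)·p₀ = 0.731×0.14992 + 0.269×0.06621 = 0.1274.
Under exogeneity, PAF = [P(Y=1) − p₀] / P(Y=1).
PAF = (0.1274 − 0.06621) / 0.1274 ≈ 0.4803

PAF ≈ 0.480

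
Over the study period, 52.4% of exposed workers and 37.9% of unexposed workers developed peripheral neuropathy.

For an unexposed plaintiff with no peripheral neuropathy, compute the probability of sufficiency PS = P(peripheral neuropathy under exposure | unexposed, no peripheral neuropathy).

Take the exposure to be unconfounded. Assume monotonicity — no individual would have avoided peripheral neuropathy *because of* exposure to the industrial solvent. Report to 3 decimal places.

p₁ = 0.524, p₀ = 0.379.
Under exogeneity and monotonicity, PS = (p₁ − p₀) / (1 − p₀).
PS = (0.524 − 0.379) / (1 − 0.379) = 0.145 / 0.621 ≈ 0.2335

PS ≈ 0.233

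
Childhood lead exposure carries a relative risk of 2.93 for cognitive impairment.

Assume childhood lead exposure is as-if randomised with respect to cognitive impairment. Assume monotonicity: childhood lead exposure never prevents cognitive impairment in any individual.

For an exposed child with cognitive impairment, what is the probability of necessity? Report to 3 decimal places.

Under exogeneity and monotonicity, PN = (RR − 1) / RR = 1 − 1/RR.
PN = (2.93 − 1) / 2.93 = 1.93 / 2.93 ≈ 0.6587

PN ≈ 0.659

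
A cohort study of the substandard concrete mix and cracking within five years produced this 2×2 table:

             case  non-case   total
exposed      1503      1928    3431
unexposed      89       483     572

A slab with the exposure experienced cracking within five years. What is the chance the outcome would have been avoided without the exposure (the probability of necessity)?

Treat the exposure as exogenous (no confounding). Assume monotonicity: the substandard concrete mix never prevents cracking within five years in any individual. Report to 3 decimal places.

p₁ = P(outcome | exposed) = 1503/3431 = 0.43806
p₀ = P(outcome | unexposed) = 89/572 = 0.15559
Under exogeneity and monotonicity, PN = (p₁ − p₀)/p₁.
PN = (0.43806 − 0.15559) / 0.43806 ≈ 0.6448

PN ≈ 0.645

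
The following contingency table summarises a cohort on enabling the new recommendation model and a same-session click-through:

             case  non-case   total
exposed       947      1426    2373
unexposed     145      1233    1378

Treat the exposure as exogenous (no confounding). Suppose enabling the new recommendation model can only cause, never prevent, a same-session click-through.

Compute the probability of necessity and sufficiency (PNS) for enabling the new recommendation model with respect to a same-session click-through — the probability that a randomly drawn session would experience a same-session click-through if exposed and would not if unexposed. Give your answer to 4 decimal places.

PNS ≈ 0.2938

p₁ = P(outcome | exposed) = 947/2373 = 0.39907
p₀ = P(outcome | unexposed) = 145/1378 = 0.10522
Under exogeneity and monotonicity, PNS = p₁ − p₀.
PNS = 0.39907 − 0.10522 = 0.29385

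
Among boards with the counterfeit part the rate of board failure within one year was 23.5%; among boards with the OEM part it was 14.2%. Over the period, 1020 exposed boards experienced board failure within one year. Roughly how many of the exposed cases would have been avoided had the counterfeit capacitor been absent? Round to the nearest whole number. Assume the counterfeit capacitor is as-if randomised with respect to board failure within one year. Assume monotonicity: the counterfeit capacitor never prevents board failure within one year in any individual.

about 404 cases

p₁ = 0.235, p₀ = 0.142.
PN = (p₁ − p₀)/p₁ = (0.235 − 0.142) / 0.235 ≈ 0.39574.
Attributable cases ≈ PN × (exposed cases) = 0.39574 × 1020 ≈ 403.66.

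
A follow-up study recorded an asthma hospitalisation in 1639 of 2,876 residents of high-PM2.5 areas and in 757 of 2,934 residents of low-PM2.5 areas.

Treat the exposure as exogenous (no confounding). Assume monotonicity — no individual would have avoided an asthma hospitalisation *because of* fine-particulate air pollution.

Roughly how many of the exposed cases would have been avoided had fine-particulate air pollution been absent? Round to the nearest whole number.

about 897 cases

p₁ = P(outcome | exposed) = 1639/2876 = 0.56989
p₀ = P(outcome | unexposed) = 757/2934 = 0.25801
PN = (p₁ − p₀)/p₁ = (0.56989 − 0.25801) / 0.56989 ≈ 0.54726.
Attributable cases ≈ PN × (exposed cases) = 0.54726 × 1639 ≈ 896.96.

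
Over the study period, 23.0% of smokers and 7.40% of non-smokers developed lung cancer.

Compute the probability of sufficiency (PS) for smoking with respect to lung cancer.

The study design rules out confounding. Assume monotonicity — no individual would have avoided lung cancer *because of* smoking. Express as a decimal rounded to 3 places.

PS ≈ 0.168

p₁ = 0.23, p₀ = 0.074.
Under exogeneity and monotonicity, PS = (p₁ − p₀) / (1 − p₀).
PS = (0.23 − 0.074) / (1 − 0.074) = 0.156 / 0.926 ≈ 0.1685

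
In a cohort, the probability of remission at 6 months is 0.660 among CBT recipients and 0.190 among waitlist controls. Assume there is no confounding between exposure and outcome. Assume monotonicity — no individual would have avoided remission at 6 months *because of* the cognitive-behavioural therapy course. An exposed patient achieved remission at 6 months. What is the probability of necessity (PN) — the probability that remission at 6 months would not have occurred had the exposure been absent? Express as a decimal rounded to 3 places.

PN ≈ 0.712

Let p₁ = 0.66, p₀ = 0.19.
Under exogeneity and monotonicity, PN = (p₁ − p₀) / p₁.
PN = (0.66 − 0.19) / 0.66 = 0.47 / 0.66 ≈ 0.7121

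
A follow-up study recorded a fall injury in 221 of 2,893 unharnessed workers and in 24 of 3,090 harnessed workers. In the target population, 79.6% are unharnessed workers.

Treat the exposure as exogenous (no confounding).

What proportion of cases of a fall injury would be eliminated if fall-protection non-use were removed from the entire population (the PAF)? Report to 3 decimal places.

p₁ = P(outcome | exposed) = 221/2893 = 0.076391
p₀ = P(outcome | unexposed) = 24/3090 = 0.007767
Overall risk P(Y=1) = π·p₁ + (1−π)·p₀ = 0.796×0.076391 + 0.204×0.007767 = 0.062392.
Under exogeneity, PAF = [P(Y=1) − p₀] / P(Y=1).
PAF = (0.062392 − 0.007767) / 0.062392 ≈ 0.8755

PAF ≈ 0.876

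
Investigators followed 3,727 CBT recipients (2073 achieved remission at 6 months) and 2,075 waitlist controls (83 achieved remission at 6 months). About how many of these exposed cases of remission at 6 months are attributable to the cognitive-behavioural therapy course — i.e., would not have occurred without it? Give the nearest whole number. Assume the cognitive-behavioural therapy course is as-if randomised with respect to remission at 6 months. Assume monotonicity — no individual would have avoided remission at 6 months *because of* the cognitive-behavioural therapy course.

p₁ = P(outcome | exposed) = 2073/3727 = 0.55621
p₀ = P(outcome | unexposed) = 83/2075 = 0.04
PN = (p₁ − p₀)/p₁ = (0.55621 − 0.04) / 0.55621 ≈ 0.92808.
Attributable cases ≈ PN × (exposed cases) = 0.92808 × 2073 ≈ 1923.92.

about 1924 cases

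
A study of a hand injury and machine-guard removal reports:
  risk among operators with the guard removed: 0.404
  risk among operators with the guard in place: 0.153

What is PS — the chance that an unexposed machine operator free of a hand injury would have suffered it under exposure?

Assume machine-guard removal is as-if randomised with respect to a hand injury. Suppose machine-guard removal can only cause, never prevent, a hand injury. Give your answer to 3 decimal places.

PS ≈ 0.296

Let p₁ = 0.404, p₀ = 0.153.
Under exogeneity and monotonicity, PS = (p₁ − p₀) / (1 − p₀).
PS = (0.404 − 0.153) / (1 − 0.153) = 0.251 / 0.847 ≈ 0.2963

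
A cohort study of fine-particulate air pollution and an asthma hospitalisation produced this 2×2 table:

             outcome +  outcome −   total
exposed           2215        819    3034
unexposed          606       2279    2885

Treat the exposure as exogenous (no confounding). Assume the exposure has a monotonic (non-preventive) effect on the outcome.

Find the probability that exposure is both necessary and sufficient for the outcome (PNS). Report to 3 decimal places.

PNS ≈ 0.520

p₁ = P(outcome | exposed) = 2215/3034 = 0.73006
p₀ = P(outcome | unexposed) = 606/2885 = 0.21005
Under exogeneity and monotonicity, PNS = p₁ − p₀.
PNS = 0.73006 − 0.21005 = 0.52001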